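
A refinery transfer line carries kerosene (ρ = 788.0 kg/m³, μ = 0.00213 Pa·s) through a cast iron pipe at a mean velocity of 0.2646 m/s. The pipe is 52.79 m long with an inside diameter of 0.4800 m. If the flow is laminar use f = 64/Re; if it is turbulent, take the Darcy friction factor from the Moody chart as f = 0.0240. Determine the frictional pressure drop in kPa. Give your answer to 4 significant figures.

ΔP ≈ 0.07281 kPa

Reynolds number Re = ρVD/μ = 788 · 0.2646 · 0.48 / 0.00213 = 4.699e+04.
Re > 4000 → turbulent; use the Moody-chart value f = 0.0240.
Darcy-Weisbach: ΔP = f(L/D)(ρV²/2) = 0.024·(52.79/0.48)·(788·0.2646²/2) = 0.024·110·27.59 = 72.81 Pa.
ΔP = 72.81 Pa = 0.07281 kPa.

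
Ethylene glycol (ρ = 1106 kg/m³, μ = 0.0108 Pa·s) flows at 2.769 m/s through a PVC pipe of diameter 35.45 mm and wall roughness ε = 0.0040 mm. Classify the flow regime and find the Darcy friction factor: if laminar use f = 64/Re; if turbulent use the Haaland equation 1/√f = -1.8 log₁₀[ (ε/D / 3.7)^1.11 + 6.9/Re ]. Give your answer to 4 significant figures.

f ≈ 0.03096

Re = ρVD/μ = 1106·2.769·0.03545/0.0108 = 1.005e+04.
Re > 4000 → turbulent. ε/D = 4e-06/0.03545 = 0.000113; Haaland: 1/√f = -1.8 log₁₀[9.72e-06 + 0.000686] = 5.683, so f = 0.03096.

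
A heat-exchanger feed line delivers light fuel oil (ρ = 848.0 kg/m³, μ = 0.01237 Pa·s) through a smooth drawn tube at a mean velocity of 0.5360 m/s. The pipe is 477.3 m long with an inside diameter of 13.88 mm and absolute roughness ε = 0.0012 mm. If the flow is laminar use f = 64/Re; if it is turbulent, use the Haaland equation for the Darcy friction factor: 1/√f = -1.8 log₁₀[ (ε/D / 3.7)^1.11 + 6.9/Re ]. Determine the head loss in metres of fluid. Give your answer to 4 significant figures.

Reynolds number Re = ρVD/μ = 848 · 0.536 · 0.01388 / 0.0124 = 510.
Re < 2300 → laminar flow, so f = 64/Re = 64/510 = 0.1255 (the turbulent correlation is not needed).
Darcy-Weisbach: ΔP = f(L/D)(ρV²/2) = 0.1255·(477.3/0.01388)·(848·0.536²/2) = 0.1255·3.439e+04·121.8 = 5.257e+05 Pa.
Head loss h_f = ΔP/(ρg) = 5.257e+05/(848·9.81) = 63.19 m.

h_f ≈ 63.19 m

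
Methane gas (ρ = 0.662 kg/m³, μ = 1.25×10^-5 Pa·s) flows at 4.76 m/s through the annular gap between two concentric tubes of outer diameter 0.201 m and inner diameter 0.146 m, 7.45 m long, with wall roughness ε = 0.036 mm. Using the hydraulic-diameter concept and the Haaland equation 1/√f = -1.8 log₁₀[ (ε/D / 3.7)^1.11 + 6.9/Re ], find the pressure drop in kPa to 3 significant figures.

ΔP ≈ 0.0297 kPa

Hydraulic diameter D_h = 4A/P = D_o - D_i = 0.201 - 0.146 = 0.055 m.
Re = ρVD_h/μ = 0.662·4.76·0.055/1.25e-05 = 1.386e+04.
ε/D_h = 3.6e-05/0.055 = 0.000655; Haaland gives 1/√f = -1.8 log₁₀[6.84e-05+0.000498] = 5.845, so f = 0.02927.
ΔP = f(L/D_h)(ρV²/2) = 0.02927·7.45/0.055·7.5 = 29.74 Pa.
ΔP = 0.0297 kPa.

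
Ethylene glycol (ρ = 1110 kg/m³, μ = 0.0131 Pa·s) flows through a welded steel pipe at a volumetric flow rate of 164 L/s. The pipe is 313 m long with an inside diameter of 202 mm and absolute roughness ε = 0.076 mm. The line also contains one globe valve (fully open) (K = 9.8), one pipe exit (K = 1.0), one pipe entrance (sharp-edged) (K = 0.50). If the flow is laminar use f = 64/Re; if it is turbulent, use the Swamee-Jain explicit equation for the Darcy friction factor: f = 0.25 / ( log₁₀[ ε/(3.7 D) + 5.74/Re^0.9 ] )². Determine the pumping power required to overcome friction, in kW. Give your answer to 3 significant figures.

Q = 164 L/s = 164/1000 = 0.164 m³/s.
Cross-sectional area A = πD²/4 = π(0.202)²/4 = 0.03205 m²; mean velocity V = Q/A = 0.164/0.03205 = 5.117 m/s.
Reynolds number Re = ρVD/μ = 1110 · 5.117 · 0.202 / 0.0131 = 8.759e+04.
Re > 4000 → turbulent. Relative roughness ε/D = 7.6e-05/0.202 = 0.000376. Swamee-Jain: f = 0.25/(log₁₀[0.000376/3.7 + 5.74/8.759e+04^0.9])² = 0.25/(log₁₀[0.000102 + 0.000205])² = 0.25/(-3.514)² = 0.02025.
Total minor-loss coefficient ΣK = 1·9.8 + 1·1 + 1·0.5 = 11.3.
ΔP = [f·L/D + ΣK]·(ρV²/2) = [0.02025·313/0.202 + 11.3]·(1110·5.117²/2) = [31.37 + 11.3]·1.453e+04 = 6.202e+05 Pa.
Pumping power P = QΔP = 0.164·6.202e+05 = 101700 W = 102 kW.

P ≈ 102 kW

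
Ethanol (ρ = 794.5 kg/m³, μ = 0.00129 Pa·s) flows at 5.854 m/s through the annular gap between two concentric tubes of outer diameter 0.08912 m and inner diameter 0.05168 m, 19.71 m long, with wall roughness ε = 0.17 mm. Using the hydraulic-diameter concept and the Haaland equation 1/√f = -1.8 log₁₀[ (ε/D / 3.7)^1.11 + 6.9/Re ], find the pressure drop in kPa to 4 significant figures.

ΔP ≈ 216.7 kPa

Hydraulic diameter D_h = 4A/P = D_o - D_i = 0.08912 - 0.05168 = 0.03744 m.
Re = ρVD_h/μ = 794.5·5.854·0.03744/0.00129 = 1.35e+05.
ε/D_h = 0.00017/0.03744 = 0.00454; Haaland gives 1/√f = -1.8 log₁₀[0.000587+5.11e-05] = 5.751, so f = 0.03023.
ΔP = f(L/D_h)(ρV²/2) = 0.03023·19.71/0.03744·1.361e+04 = 2.167e+05 Pa.
ΔP = 216.7 kPa.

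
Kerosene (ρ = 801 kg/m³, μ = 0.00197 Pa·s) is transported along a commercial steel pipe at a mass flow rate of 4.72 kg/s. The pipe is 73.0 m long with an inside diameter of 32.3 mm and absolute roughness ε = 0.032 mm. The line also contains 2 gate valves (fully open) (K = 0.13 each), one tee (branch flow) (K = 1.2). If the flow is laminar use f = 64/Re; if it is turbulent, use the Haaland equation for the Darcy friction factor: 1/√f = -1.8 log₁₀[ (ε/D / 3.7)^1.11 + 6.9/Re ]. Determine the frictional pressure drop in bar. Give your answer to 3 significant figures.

A = πD²/4 = π(0.0323)²/4 = 0.0008194 m²; mean velocity V = ṁ/(ρA) = 4.72/(801 · 0.0008194) = 7.191 m/s.
Reynolds number Re = ρVD/μ = 801 · 7.191 · 0.0323 / 0.00197 = 9.445e+04.
Re > 4000 → turbulent. Relative roughness ε/D = 3.2e-05/0.0323 = 0.000991. Haaland: 1/√f = -1.8 log₁₀[(0.000991/3.7)^1.11 + 6.9/9.445e+04] = -1.8 log₁₀[0.000108 + 7.31e-05] = 6.734, so f = 0.02205.
Total minor-loss coefficient ΣK = 2·0.13 + 1·1.2 = 1.46.
ΔP = [f·L/D + ΣK]·(ρV²/2) = [0.02205·73/0.0323 + 1.46]·(801·7.191²/2) = [49.83 + 1.46]·2.071e+04 = 1.062e+06 Pa.
ΔP = 1.062e+06 Pa = 10.6 bar.

ΔP ≈ 10.6 bar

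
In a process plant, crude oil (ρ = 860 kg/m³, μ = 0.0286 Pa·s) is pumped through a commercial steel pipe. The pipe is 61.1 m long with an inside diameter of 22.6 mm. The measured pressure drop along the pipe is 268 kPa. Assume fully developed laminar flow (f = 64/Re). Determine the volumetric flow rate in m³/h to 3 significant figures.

For laminar flow, f = 64/Re with Re = ρVD/μ, so Darcy-Weisbach reduces to ΔP = 32μLV/D². Solving for V: V = ΔP·D²/(32μL) = 2.68e+05·(0.0226)²/(32·0.0286·61.1) = 2.448 m/s.
Check: Re = ρVD/μ = 860·2.448·0.0226/0.0286 = 1664 < 2300, so the laminar assumption holds.
Q = V·A = 2.448·(π/4·0.0226²) = 0.000982 m³/s = 3.54 m³/h.

Q ≈ 3.54 m³/h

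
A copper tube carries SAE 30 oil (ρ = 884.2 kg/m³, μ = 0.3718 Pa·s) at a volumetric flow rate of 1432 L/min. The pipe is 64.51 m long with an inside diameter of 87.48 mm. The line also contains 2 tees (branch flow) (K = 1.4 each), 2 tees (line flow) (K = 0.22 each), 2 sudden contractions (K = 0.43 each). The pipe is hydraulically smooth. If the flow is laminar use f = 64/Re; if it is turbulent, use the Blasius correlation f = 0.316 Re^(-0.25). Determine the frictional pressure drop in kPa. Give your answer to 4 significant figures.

ΔP ≈ 426.8 kPa

Q = 1432 L/min = 1432/60000 = 0.02387 m³/s.
Cross-sectional area A = πD²/4 = π(0.08748)²/4 = 0.00601 m²; mean velocity V = Q/A = 0.02387/0.00601 = 3.971 m/s.
Reynolds number Re = ρVD/μ = 884.2 · 3.971 · 0.08748 / 0.372 = 826.1.
Re < 2300 → laminar flow, so f = 64/Re = 64/826.1 = 0.07747 (the turbulent correlation is not needed).
Total minor-loss coefficient ΣK = 2·1.4 + 2·0.22 + 2·0.43 = 4.1.
ΔP = [f·L/D + ΣK]·(ρV²/2) = [0.07747·64.51/0.08748 + 4.1]·(884.2·3.971²/2) = [57.13 + 4.1]·6971 = 4.268e+05 Pa.
ΔP = 4.268e+05 Pa = 426.8 kPa.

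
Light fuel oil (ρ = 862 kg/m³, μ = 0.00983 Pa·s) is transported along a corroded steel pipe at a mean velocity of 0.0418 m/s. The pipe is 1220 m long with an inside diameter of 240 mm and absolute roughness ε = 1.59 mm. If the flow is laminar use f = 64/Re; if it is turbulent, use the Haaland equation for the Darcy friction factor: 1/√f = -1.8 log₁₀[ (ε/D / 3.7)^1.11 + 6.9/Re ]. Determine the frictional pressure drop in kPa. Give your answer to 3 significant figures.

ΔP ≈ 0.278 kPa

Reynolds number Re = ρVD/μ = 862 · 0.0418 · 0.24 / 0.00983 = 879.7.
Re < 2300 → laminar flow, so f = 64/Re = 64/879.7 = 0.07275 (the turbulent correlation is not needed).
Darcy-Weisbach: ΔP = f(L/D)(ρV²/2) = 0.07275·(1220/0.24)·(862·0.0418²/2) = 0.07275·5083·0.7531 = 278.5 Pa.
ΔP = 278.5 Pa = 0.278 kPa.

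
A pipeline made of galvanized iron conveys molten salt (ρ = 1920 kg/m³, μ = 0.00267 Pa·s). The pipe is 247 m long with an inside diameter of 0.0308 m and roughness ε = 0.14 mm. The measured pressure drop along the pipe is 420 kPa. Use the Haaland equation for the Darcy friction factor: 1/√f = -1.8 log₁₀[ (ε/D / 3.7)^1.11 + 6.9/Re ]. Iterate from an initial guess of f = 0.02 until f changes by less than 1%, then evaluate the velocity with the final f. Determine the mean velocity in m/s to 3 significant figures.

V ≈ 1.30 m/s

Rearranging Darcy-Weisbach: V = √(2·ΔP·D/(f·L·ρ)). With ε/D = 0.00014/0.0308 = 0.00455, iterate starting from f = 0.02:
  f = 0.02 → V = √(2·4.2e+05·0.0308/(0.02·247·1920)) = 1.652 m/s; Re = ρVD/μ = 3.658e+04; f → 0.03191
  f = 0.03191 → V = 1.307 m/s; Re = 2.896e+04; f → 0.03247
  f = 0.03247 → V = 1.296 m/s; Re = 2.871e+04; f → 0.03249
Converged (Δf/f < 1%). With the final f = 0.03249: V = √(2·4.2e+05·0.0308/(0.03249·247·1920)) = 1.296 m/s.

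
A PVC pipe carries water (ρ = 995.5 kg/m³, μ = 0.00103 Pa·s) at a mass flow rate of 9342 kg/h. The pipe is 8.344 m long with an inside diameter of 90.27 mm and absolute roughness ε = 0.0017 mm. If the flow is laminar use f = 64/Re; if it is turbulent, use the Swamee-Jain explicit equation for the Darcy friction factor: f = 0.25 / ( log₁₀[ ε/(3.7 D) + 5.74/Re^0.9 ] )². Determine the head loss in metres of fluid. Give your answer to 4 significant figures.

h_f ≈ 0.01760 m

ṁ = 9342 kg/h = 9342/3600 = 2.595 kg/s.
A = πD²/4 = π(0.09027)²/4 = 0.0064 m²; mean velocity V = ṁ/(ρA) = 2.595/(995.5 · 0.0064) = 0.4073 m/s.
Reynolds number Re = ρVD/μ = 995.5 · 0.4073 · 0.09027 / 0.00103 = 3.554e+04.
Re > 4000 → turbulent. Relative roughness ε/D = 1.7e-06/0.09027 = 1.88e-05. Swamee-Jain: f = 0.25/(log₁₀[1.88e-05/3.7 + 5.74/3.554e+04^0.9])² = 0.25/(log₁₀[5.09e-06 + 0.000461])² = 0.25/(-3.332)² = 0.02252.
Darcy-Weisbach: ΔP = f(L/D)(ρV²/2) = 0.02252·(8.344/0.09027)·(995.5·0.4073²/2) = 0.02252·92.43·82.58 = 171.9 Pa.
Head loss h_f = ΔP/(ρg) = 171.9/(995.5·9.81) = 0.01760 m.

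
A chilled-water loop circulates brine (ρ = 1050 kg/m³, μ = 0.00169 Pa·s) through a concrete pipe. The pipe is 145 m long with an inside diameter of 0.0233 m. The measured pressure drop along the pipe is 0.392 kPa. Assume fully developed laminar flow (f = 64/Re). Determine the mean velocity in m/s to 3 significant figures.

V ≈ 0.0271 m/s

For laminar flow, f = 64/Re with Re = ρVD/μ, so Darcy-Weisbach reduces to ΔP = 32μLV/D². Solving for V: V = ΔP·D²/(32μL) = 392·(0.0233)²/(32·0.00169·145) = 0.02714 m/s.
Check: Re = ρVD/μ = 1050·0.02714·0.0233/0.00169 = 392.9 < 2300, so the laminar assumption holds.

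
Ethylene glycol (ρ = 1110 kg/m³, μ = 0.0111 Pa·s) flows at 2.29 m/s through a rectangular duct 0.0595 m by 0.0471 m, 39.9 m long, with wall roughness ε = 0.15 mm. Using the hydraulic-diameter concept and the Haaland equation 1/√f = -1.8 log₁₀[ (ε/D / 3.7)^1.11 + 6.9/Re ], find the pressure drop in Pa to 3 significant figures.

ΔP ≈ 74000 Pa

Hydraulic diameter D_h = 4A/P = 4·(0.0595·0.0471)/(2·(0.0595+0.0471)) = 0.01121/0.2132 = 0.05258 m.
Re = ρVD_h/μ = 1110·2.29·0.05258/0.0111 = 1.204e+04.
ε/D_h = 0.00015/0.05258 = 0.00285; Haaland gives 1/√f = -1.8 log₁₀[0.00035+0.000573] = 5.462, so f = 0.03352.
ΔP = f(L/D_h)(ρV²/2) = 0.03352·39.9/0.05258·2910 = 7.403e+04 Pa.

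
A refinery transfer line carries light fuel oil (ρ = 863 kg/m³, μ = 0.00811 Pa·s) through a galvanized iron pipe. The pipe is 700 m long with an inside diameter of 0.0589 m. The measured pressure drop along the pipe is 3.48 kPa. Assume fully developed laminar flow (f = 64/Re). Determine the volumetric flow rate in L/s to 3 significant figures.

For laminar flow, f = 64/Re with Re = ρVD/μ, so Darcy-Weisbach reduces to ΔP = 32μLV/D². Solving for V: V = ΔP·D²/(32μL) = 3480·(0.0589)²/(32·0.00811·700) = 0.06646 m/s.
Check: Re = ρVD/μ = 863·0.06646·0.0589/0.00811 = 416.5 < 2300, so the laminar assumption holds.
Q = V·A = 0.06646·(π/4·0.0589²) = 0.0001811 m³/s = 0.181 L/s.

Q ≈ 0.181 L/s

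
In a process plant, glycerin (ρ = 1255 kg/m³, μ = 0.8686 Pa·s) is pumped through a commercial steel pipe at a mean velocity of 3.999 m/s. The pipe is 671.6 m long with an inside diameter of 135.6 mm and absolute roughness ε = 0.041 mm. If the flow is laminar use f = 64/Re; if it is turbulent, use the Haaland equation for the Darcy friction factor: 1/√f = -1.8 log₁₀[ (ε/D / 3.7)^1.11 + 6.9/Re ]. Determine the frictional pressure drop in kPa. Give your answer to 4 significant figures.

ΔP ≈ 4060 kPa

Reynolds number Re = ρVD/μ = 1255 · 3.999 · 0.1356 / 0.869 = 783.5.
Re < 2300 → laminar flow, so f = 64/Re = 64/783.5 = 0.08169 (the turbulent correlation is not needed).
Darcy-Weisbach: ΔP = f(L/D)(ρV²/2) = 0.08169·(671.6/0.1356)·(1255·3.999²/2) = 0.08169·4953·1.003e+04 = 4.06e+06 Pa.
ΔP = 4.06e+06 Pa = 4060 kPa.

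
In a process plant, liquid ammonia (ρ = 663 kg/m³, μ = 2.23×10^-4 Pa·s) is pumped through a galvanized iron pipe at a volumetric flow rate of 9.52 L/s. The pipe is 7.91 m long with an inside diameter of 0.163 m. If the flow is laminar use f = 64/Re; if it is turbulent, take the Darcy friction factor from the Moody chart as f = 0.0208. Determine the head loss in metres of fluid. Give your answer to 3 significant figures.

Q = 9.52 L/s = 9.52/1000 = 0.00952 m³/s.
Cross-sectional area A = πD²/4 = π(0.163)²/4 = 0.02087 m²; mean velocity V = Q/A = 0.00952/0.02087 = 0.4562 m/s.
Reynolds number Re = ρVD/μ = 663 · 0.4562 · 0.163 / 0.000223 = 2.211e+05.
Re > 4000 → turbulent; use the Moody-chart value f = 0.0208.
Darcy-Weisbach: ΔP = f(L/D)(ρV²/2) = 0.0208·(7.91/0.163)·(663·0.4562²/2) = 0.0208·48.53·69 = 69.64 Pa.
Head loss h_f = ΔP/(ρg) = 69.64/(663·9.81) = 0.0107 m.

h_f ≈ 0.0107 m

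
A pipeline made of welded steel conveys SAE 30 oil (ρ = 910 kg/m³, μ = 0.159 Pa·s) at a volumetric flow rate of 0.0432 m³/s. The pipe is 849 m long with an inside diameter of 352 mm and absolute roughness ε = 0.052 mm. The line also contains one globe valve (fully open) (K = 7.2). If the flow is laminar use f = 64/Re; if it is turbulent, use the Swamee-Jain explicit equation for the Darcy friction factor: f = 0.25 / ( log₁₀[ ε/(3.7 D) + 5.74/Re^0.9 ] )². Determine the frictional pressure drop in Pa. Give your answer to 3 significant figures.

Cross-sectional area A = πD²/4 = π(0.352)²/4 = 0.09731 m²; mean velocity V = Q/A = 0.0432/0.09731 = 0.4439 m/s.
Reynolds number Re = ρVD/μ = 910 · 0.4439 · 0.352 / 0.159 = 894.3.
Re < 2300 → laminar flow, so f = 64/Re = 64/894.3 = 0.07156 (the turbulent correlation is not needed).
Total minor-loss coefficient ΣK = 1·7.2 = 7.2.
ΔP = [f·L/D + ΣK]·(ρV²/2) = [0.07156·849/0.352 + 7.2]·(910·0.4439²/2) = [172.6 + 7.2]·89.67 = 1.612e+04 Pa.

ΔP ≈ 16100 Pa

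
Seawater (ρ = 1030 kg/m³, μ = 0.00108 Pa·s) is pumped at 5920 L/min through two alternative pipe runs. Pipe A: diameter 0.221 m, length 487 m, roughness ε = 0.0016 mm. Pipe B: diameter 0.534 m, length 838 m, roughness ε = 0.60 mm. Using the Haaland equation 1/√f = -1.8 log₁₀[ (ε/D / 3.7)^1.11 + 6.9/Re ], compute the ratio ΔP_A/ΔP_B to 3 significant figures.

ΔP_A/ΔP_B ≈ 29.2

Pipe A: V = Q/A = 0.09867/0.03836 = 2.572 m/s; Re = 5.421e+05; ε/D = 7.24e-06; Haaland → f = 0.01296; ΔP_A = f(L/D)(ρV²/2) = 9.732e+04 Pa.
Pipe B: V = Q/A = 0.09867/0.224 = 0.4406 m/s; Re = 2.244e+05; ε/D = 0.00112; Haaland → f = 0.02128; ΔP_B = f(L/D)(ρV²/2) = 3337 Pa.
ΔP_A/ΔP_B = 9.732e+04/3337 = 29.2.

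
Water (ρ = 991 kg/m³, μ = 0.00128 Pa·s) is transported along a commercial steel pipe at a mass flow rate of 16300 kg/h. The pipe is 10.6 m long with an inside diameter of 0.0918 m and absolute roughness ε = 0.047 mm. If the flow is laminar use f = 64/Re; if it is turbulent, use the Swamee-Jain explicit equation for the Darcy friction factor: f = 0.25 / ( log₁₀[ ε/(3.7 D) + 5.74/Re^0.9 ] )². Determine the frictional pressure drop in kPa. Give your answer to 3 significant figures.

ṁ = 16300 kg/h = 16300/3600 = 4.528 kg/s.
A = πD²/4 = π(0.0918)²/4 = 0.006619 m²; mean velocity V = ṁ/(ρA) = 4.528/(991 · 0.006619) = 0.6903 m/s.
Reynolds number Re = ρVD/μ = 991 · 0.6903 · 0.0918 / 0.00128 = 4.906e+04.
Re > 4000 → turbulent. Relative roughness ε/D = 4.7e-05/0.0918 = 0.000512. Swamee-Jain: f = 0.25/(log₁₀[0.000512/3.7 + 5.74/4.906e+04^0.9])² = 0.25/(log₁₀[0.000138 + 0.000345])² = 0.25/(-3.316)² = 0.02273.
Darcy-Weisbach: ΔP = f(L/D)(ρV²/2) = 0.02273·(10.6/0.0918)·(991·0.6903²/2) = 0.02273·115.5·236.1 = 619.8 Pa.
ΔP = 619.8 Pa = 0.620 kPa.

ΔP ≈ 0.620 kPa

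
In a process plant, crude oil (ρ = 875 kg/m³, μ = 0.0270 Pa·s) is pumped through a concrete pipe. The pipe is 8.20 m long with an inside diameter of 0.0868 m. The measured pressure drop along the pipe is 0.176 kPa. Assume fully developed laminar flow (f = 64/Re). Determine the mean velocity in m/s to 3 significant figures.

For laminar flow, f = 64/Re with Re = ρVD/μ, so Darcy-Weisbach reduces to ΔP = 32μLV/D². Solving for V: V = ΔP·D²/(32μL) = 176·(0.0868)²/(32·0.027·8.2) = 0.1872 m/s.
Check: Re = ρVD/μ = 875·0.1872·0.0868/0.027 = 526.5 < 2300, so the laminar assumption holds.

V ≈ 0.187 m/s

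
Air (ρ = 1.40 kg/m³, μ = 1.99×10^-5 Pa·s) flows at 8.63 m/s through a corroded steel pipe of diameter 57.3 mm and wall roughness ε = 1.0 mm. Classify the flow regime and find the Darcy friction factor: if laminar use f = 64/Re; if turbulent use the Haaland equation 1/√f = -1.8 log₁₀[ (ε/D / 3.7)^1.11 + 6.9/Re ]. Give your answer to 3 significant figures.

f ≈ 0.0474

Re = ρVD/μ = 1.4·8.63·0.0573/1.99e-05 = 3.479e+04.
Re > 4000 → turbulent. ε/D = 0.001/0.0573 = 0.0175; Haaland: 1/√f = -1.8 log₁₀[0.00262 + 0.000198] = 4.591, so f = 0.04745.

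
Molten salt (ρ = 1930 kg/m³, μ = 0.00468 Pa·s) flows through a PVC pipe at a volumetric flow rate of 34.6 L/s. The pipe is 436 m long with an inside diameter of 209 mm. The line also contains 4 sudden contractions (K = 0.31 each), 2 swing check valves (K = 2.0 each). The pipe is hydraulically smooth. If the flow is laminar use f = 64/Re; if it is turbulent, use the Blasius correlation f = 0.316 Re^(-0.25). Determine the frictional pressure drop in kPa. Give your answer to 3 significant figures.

Q = 34.6 L/s = 34.6/1000 = 0.0346 m³/s.
Cross-sectional area A = πD²/4 = π(0.209)²/4 = 0.03431 m²; mean velocity V = Q/A = 0.0346/0.03431 = 1.009 m/s.
Reynolds number Re = ρVD/μ = 1930 · 1.009 · 0.209 / 0.00468 = 8.693e+04.
Re > 4000 → turbulent. Smooth-pipe (Blasius): f = 0.316 Re^(-0.25) = 0.316/(8.693e+04)^0.25 = 0.0184.
Total minor-loss coefficient ΣK = 4·0.31 + 2·2 = 5.24.
ΔP = [f·L/D + ΣK]·(ρV²/2) = [0.0184·436/0.209 + 5.24]·(1930·1.009²/2) = [38.39 + 5.24]·981.6 = 4.283e+04 Pa.
ΔP = 4.283e+04 Pa = 42.8 kPa.

ΔP ≈ 42.8 kPa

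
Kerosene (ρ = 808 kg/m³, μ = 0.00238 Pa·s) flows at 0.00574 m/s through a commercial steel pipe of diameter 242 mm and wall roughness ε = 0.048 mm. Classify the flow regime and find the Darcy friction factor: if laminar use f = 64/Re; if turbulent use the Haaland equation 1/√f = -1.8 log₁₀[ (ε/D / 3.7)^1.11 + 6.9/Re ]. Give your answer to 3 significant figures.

f ≈ 0.136

Re = ρVD/μ = 808·0.00574·0.242/0.00238 = 471.6.
Re < 2300 → laminar, so f = 64/Re = 0.1357 (roughness is irrelevant in laminar flow).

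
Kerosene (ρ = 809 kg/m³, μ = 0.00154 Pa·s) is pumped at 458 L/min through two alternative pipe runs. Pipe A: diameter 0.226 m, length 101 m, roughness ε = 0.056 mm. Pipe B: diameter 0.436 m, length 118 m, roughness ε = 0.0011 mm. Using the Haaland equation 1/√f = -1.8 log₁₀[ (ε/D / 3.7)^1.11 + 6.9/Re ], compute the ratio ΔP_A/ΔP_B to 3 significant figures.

Pipe A: V = Q/A = 0.007633/0.04011 = 0.1903 m/s; Re = 2.259e+04; ε/D = 0.000248; Haaland → f = 0.02544; ΔP_A = f(L/D)(ρV²/2) = 166.5 Pa.
Pipe B: V = Q/A = 0.007633/0.1493 = 0.05113 m/s; Re = 1.171e+04; ε/D = 2.52e-06; Haaland → f = 0.02959; ΔP_B = f(L/D)(ρV²/2) = 8.468 Pa.
ΔP_A/ΔP_B = 166.5/8.468 = 19.7.

ΔP_A/ΔP_B ≈ 19.7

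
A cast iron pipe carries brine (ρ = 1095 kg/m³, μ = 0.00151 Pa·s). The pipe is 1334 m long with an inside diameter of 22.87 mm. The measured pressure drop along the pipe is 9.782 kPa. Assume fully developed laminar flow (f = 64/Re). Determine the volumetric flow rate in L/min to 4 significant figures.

For laminar flow, f = 64/Re with Re = ρVD/μ, so Darcy-Weisbach reduces to ΔP = 32μLV/D². Solving for V: V = ΔP·D²/(32μL) = 9782·(0.02287)²/(32·0.00151·1334) = 0.07937 m/s.
Check: Re = ρVD/μ = 1095·0.07937·0.02287/0.00151 = 1316 < 2300, so the laminar assumption holds.
Q = V·A = 0.07937·(π/4·0.02287²) = 3.261e-05 m³/s = 1.956 L/min.

Q ≈ 1.956 L/min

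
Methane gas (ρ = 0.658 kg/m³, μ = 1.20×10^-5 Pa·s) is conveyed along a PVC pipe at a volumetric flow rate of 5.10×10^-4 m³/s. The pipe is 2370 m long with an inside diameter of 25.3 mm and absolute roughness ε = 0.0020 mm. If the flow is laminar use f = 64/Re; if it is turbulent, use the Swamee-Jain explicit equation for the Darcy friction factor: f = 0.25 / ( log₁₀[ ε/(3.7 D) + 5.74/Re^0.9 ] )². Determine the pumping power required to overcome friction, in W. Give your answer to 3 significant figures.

P ≈ 0.736 W

Cross-sectional area A = πD²/4 = π(0.0253)²/4 = 0.0005027 m²; mean velocity V = Q/A = 0.00051/0.0005027 = 1.014 m/s.
Reynolds number Re = ρVD/μ = 0.658 · 1.014 · 0.0253 / 1.2e-05 = 1407.
Re < 2300 → laminar flow, so f = 64/Re = 64/1407 = 0.04548 (the turbulent correlation is not needed).
Darcy-Weisbach: ΔP = f(L/D)(ρV²/2) = 0.04548·(2370/0.0253)·(0.658·1.014²/2) = 0.04548·9.368e+04·0.3386 = 1442 Pa.
Pumping power P = QΔP = 0.00051·1442 = 0.7356 W = 0.736 W.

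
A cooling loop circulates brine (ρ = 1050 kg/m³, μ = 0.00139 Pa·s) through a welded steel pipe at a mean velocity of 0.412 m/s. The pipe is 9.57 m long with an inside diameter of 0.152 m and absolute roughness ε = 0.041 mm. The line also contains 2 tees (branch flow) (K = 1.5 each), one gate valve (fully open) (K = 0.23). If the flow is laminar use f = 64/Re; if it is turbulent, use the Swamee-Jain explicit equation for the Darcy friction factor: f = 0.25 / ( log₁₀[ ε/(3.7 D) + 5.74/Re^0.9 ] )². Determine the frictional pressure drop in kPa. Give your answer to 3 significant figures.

Reynolds number Re = ρVD/μ = 1050 · 0.412 · 0.152 / 0.00139 = 4.731e+04.
Re > 4000 → turbulent. Relative roughness ε/D = 4.1e-05/0.152 = 0.00027. Swamee-Jain: f = 0.25/(log₁₀[0.00027/3.7 + 5.74/4.731e+04^0.9])² = 0.25/(log₁₀[7.29e-05 + 0.000356])² = 0.25/(-3.368)² = 0.02204.
Total minor-loss coefficient ΣK = 2·1.5 + 1·0.23 = 3.23.
ΔP = [f·L/D + ΣK]·(ρV²/2) = [0.02204·9.57/0.152 + 3.23]·(1050·0.412²/2) = [1.388 + 3.23]·89.12 = 411.5 Pa.
ΔP = 411.5 Pa = 0.412 kPa.

ΔP ≈ 0.412 kPa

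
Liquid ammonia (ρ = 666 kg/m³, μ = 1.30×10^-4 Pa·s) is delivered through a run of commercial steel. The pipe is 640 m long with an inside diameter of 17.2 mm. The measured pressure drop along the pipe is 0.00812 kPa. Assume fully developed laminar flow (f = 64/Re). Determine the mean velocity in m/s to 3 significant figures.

For laminar flow, f = 64/Re with Re = ρVD/μ, so Darcy-Weisbach reduces to ΔP = 32μLV/D². Solving for V: V = ΔP·D²/(32μL) = 8.12·(0.0172)²/(32·0.00013·640) = 0.0009023 m/s.
Check: Re = ρVD/μ = 666·0.0009023·0.0172/0.00013 = 79.51 < 2300, so the laminar assumption holds.

V ≈ 9.02×10^-4 m/s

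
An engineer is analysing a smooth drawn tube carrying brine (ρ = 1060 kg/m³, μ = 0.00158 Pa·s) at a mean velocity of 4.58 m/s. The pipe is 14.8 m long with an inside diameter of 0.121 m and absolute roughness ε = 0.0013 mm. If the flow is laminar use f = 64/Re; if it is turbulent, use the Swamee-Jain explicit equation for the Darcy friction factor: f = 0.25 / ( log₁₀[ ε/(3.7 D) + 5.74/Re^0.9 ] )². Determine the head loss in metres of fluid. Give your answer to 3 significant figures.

h_f ≈ 1.83 m

Reynolds number Re = ρVD/μ = 1060 · 4.58 · 0.121 / 0.00158 = 3.718e+05.
Re > 4000 → turbulent. Relative roughness ε/D = 1.3e-06/0.121 = 1.07e-05. Swamee-Jain: f = 0.25/(log₁₀[1.07e-05/3.7 + 5.74/3.718e+05^0.9])² = 0.25/(log₁₀[2.9e-06 + 5.57e-05])² = 0.25/(-4.232)² = 0.01396.
Darcy-Weisbach: ΔP = f(L/D)(ρV²/2) = 0.01396·(14.8/0.121)·(1060·4.58²/2) = 0.01396·122.3·1.112e+04 = 1.898e+04 Pa.
Head loss h_f = ΔP/(ρg) = 1.898e+04/(1060·9.81) = 1.83 m.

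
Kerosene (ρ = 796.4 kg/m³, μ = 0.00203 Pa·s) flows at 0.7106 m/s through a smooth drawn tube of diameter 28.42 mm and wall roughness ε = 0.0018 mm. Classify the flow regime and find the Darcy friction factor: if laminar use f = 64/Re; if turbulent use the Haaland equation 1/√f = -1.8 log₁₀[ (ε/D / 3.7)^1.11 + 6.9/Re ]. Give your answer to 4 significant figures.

f ≈ 0.03302

Re = ρVD/μ = 796.4·0.7106·0.02842/0.00203 = 7923.
Re > 4000 → turbulent. ε/D = 1.8e-06/0.02842 = 6.33e-05; Haaland: 1/√f = -1.8 log₁₀[5.12e-06 + 0.000871] = 5.503, so f = 0.03302.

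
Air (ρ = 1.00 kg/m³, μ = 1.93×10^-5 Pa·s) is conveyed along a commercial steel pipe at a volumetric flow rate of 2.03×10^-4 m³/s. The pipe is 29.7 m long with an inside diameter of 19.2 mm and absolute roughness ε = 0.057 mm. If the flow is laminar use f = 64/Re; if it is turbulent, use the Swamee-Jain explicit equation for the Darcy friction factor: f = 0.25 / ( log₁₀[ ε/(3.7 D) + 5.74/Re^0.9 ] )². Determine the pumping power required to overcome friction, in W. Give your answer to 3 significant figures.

Cross-sectional area A = πD²/4 = π(0.0192)²/4 = 0.0002895 m²; mean velocity V = Q/A = 0.000203/0.0002895 = 0.7011 m/s.
Reynolds number Re = ρVD/μ = 1 · 0.7011 · 0.0192 / 1.93e-05 = 697.5.
Re < 2300 → laminar flow, so f = 64/Re = 64/697.5 = 0.09176 (the turbulent correlation is not needed).
Darcy-Weisbach: ΔP = f(L/D)(ρV²/2) = 0.09176·(29.7/0.0192)·(1·0.7011²/2) = 0.09176·1547·0.2458 = 34.89 Pa.
Pumping power P = QΔP = 0.000203·34.89 = 0.007082 W = 0.00708 W.

P ≈ 0.00708 W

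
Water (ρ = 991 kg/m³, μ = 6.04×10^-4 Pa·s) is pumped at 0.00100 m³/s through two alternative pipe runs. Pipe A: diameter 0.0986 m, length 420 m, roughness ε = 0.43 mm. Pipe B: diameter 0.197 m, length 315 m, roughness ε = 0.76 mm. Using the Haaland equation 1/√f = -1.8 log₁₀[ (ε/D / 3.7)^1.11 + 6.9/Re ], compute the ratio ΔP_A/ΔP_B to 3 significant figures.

ΔP_A/ΔP_B ≈ 39.5

Pipe A: V = Q/A = 0.001/0.007636 = 0.131 m/s; Re = 2.119e+04; ε/D = 0.00436; Haaland → f = 0.03313; ΔP_A = f(L/D)(ρV²/2) = 1199 Pa.
Pipe B: V = Q/A = 0.001/0.03048 = 0.03281 m/s; Re = 1.06e+04; ε/D = 0.00386; Haaland → f = 0.03564; ΔP_B = f(L/D)(ρV²/2) = 30.39 Pa.
ΔP_A/ΔP_B = 1199/30.39 = 39.5.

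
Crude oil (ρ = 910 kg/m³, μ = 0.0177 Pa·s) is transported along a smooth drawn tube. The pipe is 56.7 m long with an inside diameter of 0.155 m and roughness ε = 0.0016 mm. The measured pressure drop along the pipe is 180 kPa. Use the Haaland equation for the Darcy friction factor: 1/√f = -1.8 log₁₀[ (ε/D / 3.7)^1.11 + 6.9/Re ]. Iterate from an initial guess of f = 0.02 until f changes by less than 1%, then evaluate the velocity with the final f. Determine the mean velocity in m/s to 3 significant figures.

Rearranging Darcy-Weisbach: V = √(2·ΔP·D/(f·L·ρ)). With ε/D = 1.6e-06/0.155 = 1.03e-05, iterate starting from f = 0.02:
  f = 0.02 → V = √(2·1.8e+05·0.155/(0.02·56.7·910)) = 7.353 m/s; Re = ρVD/μ = 5.86e+04; f → 0.02002
Converged (Δf/f < 1%). With the final f = 0.02002: V = √(2·1.8e+05·0.155/(0.02002·56.7·910)) = 7.35 m/s.

V ≈ 7.35 m/s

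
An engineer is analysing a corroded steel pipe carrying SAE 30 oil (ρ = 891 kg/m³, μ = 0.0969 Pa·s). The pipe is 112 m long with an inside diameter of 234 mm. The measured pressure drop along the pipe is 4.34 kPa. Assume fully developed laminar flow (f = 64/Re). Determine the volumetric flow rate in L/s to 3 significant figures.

For laminar flow, f = 64/Re with Re = ρVD/μ, so Darcy-Weisbach reduces to ΔP = 32μLV/D². Solving for V: V = ΔP·D²/(32μL) = 4340·(0.234)²/(32·0.0969·112) = 0.6843 m/s.
Check: Re = ρVD/μ = 891·0.6843·0.234/0.0969 = 1472 < 2300, so the laminar assumption holds.
Q = V·A = 0.6843·(π/4·0.234²) = 0.02943 m³/s = 29.4 L/s.

Q ≈ 29.4 L/s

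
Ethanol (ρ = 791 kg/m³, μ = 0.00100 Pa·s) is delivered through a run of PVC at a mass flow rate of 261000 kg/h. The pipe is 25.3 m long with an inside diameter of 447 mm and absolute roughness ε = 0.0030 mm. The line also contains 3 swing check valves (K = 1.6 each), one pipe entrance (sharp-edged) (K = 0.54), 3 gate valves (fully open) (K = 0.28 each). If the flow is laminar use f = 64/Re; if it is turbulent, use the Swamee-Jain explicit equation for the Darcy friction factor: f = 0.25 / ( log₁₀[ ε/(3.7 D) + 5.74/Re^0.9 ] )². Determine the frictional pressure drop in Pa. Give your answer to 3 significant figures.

ΔP ≈ 952 Pa

ṁ = 261000 kg/h = 261000/3600 = 72.5 kg/s.
A = πD²/4 = π(0.447)²/4 = 0.1569 m²; mean velocity V = ṁ/(ρA) = 72.5/(791 · 0.1569) = 0.5841 m/s.
Reynolds number Re = ρVD/μ = 791 · 0.5841 · 0.447 / 0.001 = 2.065e+05.
Re > 4000 → turbulent. Relative roughness ε/D = 3e-06/0.447 = 6.71e-06. Swamee-Jain: f = 0.25/(log₁₀[6.71e-06/3.7 + 5.74/2.065e+05^0.9])² = 0.25/(log₁₀[1.81e-06 + 9.45e-05])² = 0.25/(-4.016)² = 0.0155.
Total minor-loss coefficient ΣK = 3·1.6 + 1·0.54 + 3·0.28 = 6.18.
ΔP = [f·L/D + ΣK]·(ρV²/2) = [0.0155·25.3/0.447 + 6.18]·(791·0.5841²/2) = [0.8772 + 6.18]·134.9 = 952.1 Pa.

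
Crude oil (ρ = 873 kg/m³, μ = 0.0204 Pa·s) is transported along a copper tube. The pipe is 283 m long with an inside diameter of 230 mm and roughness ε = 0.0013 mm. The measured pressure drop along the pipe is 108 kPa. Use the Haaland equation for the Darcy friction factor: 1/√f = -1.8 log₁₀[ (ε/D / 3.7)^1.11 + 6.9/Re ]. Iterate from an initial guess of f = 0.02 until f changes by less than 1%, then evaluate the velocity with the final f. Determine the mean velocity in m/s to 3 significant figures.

Rearranging Darcy-Weisbach: V = √(2·ΔP·D/(f·L·ρ)). With ε/D = 1.3e-06/0.23 = 5.65e-06, iterate starting from f = 0.02:
  f = 0.02 → V = √(2·1.08e+05·0.23/(0.02·283·873)) = 3.171 m/s; Re = ρVD/μ = 3.121e+04; f → 0.02311
  f = 0.02311 → V = 2.95 m/s; Re = 2.904e+04; f → 0.02351
  f = 0.02351 → V = 2.925 m/s; Re = 2.879e+04; f → 0.02356
Converged (Δf/f < 1%). With the final f = 0.02356: V = √(2·1.08e+05·0.23/(0.02356·283·873)) = 2.922 m/s.

V ≈ 2.92 m/s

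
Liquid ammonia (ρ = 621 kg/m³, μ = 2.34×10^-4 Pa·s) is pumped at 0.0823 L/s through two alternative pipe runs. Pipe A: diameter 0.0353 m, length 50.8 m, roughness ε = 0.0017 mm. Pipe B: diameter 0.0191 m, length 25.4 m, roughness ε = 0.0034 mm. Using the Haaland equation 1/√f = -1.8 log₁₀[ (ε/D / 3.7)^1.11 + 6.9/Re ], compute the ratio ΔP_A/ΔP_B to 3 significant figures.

Pipe A: V = Q/A = 8.23e-05/0.0009787 = 0.08409 m/s; Re = 7878; ε/D = 4.82e-05; Haaland → f = 0.03305; ΔP_A = f(L/D)(ρV²/2) = 104.4 Pa.
Pipe B: V = Q/A = 8.23e-05/0.0002865 = 0.2872 m/s; Re = 1.456e+04; ε/D = 0.000178; Haaland → f = 0.02817; ΔP_B = f(L/D)(ρV²/2) = 959.9 Pa.
ΔP_A/ΔP_B = 104.4/959.9 = 0.109.

ΔP_A/ΔP_B ≈ 0.109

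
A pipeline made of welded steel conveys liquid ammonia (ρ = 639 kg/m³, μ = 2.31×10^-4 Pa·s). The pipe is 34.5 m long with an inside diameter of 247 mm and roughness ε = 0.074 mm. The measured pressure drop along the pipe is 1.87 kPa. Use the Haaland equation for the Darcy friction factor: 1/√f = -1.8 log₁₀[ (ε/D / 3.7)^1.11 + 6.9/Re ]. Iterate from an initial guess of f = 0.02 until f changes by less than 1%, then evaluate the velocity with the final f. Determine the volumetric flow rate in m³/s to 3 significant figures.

Q ≈ 0.0787 m³/s

Rearranging Darcy-Weisbach: V = √(2·ΔP·D/(f·L·ρ)). With ε/D = 7.4e-05/0.247 = 0.0003, iterate starting from f = 0.02:
  f = 0.02 → V = √(2·1870·0.247/(0.02·34.5·639)) = 1.447 m/s; Re = ρVD/μ = 9.89e+05; f → 0.0156
  f = 0.0156 → V = 1.639 m/s; Re = 1.12e+06; f → 0.01553
Converged (Δf/f < 1%). With the final f = 0.01553: V = √(2·1870·0.247/(0.01553·34.5·639)) = 1.642 m/s.
Q = V·A = 1.642·(π/4·0.247²) = 0.0787 m³/s = 0.0787 m³/s.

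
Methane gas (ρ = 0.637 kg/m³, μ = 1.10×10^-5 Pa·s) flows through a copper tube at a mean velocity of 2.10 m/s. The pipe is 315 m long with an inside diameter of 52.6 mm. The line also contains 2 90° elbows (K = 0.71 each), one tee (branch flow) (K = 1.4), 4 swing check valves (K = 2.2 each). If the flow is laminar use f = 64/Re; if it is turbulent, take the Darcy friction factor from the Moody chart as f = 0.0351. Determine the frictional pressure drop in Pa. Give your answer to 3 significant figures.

Reynolds number Re = ρVD/μ = 0.637 · 2.1 · 0.0526 / 1.1e-05 = 6397.
Re > 4000 → turbulent; use the Moody-chart value f = 0.0351.
Total minor-loss coefficient ΣK = 2·0.71 + 1·1.4 + 4·2.2 = 11.6.
ΔP = [f·L/D + ΣK]·(ρV²/2) = [0.0351·315/0.0526 + 11.6]·(0.637·2.1²/2) = [210.2 + 11.6]·1.405 = 311.6 Pa.

ΔP ≈ 312 Pa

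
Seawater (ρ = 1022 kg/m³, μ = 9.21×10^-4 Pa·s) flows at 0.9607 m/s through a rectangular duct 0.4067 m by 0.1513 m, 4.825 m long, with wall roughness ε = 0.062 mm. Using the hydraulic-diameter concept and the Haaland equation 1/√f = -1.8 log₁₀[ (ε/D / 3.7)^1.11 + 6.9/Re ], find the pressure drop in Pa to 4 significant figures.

ΔP ≈ 176.2 Pa

Hydraulic diameter D_h = 4A/P = 4·(0.4067·0.1513)/(2·(0.4067+0.1513)) = 0.2461/1.116 = 0.2206 m.
Re = ρVD_h/μ = 1022·0.9607·0.2206/0.000921 = 2.351e+05.
ε/D_h = 6.2e-05/0.2206 = 0.000281; Haaland gives 1/√f = -1.8 log₁₀[2.68e-05+2.93e-05] = 7.652, so f = 0.01708.
ΔP = f(L/D_h)(ρV²/2) = 0.01708·4.825/0.2206·471.6 = 176.2 Pa.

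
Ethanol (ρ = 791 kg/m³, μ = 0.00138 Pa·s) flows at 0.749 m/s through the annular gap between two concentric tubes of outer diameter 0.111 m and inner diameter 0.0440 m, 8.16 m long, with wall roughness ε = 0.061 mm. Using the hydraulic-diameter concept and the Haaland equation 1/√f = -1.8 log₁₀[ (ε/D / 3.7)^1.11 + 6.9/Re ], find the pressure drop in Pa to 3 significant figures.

Hydraulic diameter D_h = 4A/P = D_o - D_i = 0.111 - 0.044 = 0.067 m.
Re = ρVD_h/μ = 791·0.749·0.067/0.00138 = 2.876e+04.
ε/D_h = 6.1e-05/0.067 = 0.00091; Haaland gives 1/√f = -1.8 log₁₀[9.86e-05+0.00024] = 6.247, so f = 0.02563.
ΔP = f(L/D_h)(ρV²/2) = 0.02563·8.16/0.067·221.9 = 692.5 Pa.

ΔP ≈ 692 Pa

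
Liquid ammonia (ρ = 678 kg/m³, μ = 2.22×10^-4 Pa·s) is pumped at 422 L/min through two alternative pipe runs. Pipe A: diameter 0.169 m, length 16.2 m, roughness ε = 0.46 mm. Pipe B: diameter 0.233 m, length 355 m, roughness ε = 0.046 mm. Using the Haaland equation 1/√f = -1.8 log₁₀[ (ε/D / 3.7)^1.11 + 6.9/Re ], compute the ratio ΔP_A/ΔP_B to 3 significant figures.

ΔP_A/ΔP_B ≈ 0.328

Pipe A: V = Q/A = 0.007033/0.02243 = 0.3135 m/s; Re = 1.618e+05; ε/D = 0.00272; Haaland → f = 0.0263; ΔP_A = f(L/D)(ρV²/2) = 84.02 Pa.
Pipe B: V = Q/A = 0.007033/0.04264 = 0.165 m/s; Re = 1.174e+05; ε/D = 0.000197; Haaland → f = 0.01823; ΔP_B = f(L/D)(ρV²/2) = 256.2 Pa.
ΔP_A/ΔP_B = 84.02/256.2 = 0.328.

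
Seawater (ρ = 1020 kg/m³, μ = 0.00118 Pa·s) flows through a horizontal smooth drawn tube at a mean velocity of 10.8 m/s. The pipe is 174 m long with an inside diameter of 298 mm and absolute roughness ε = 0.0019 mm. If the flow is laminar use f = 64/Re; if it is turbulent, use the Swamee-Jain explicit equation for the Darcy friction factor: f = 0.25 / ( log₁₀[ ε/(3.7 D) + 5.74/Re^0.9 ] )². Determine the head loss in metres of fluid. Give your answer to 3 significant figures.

h_f ≈ 35.2 m

Reynolds number Re = ρVD/μ = 1020 · 10.8 · 0.298 / 0.00118 = 2.782e+06.
Re > 4000 → turbulent. Relative roughness ε/D = 1.9e-06/0.298 = 6.38e-06. Swamee-Jain: f = 0.25/(log₁₀[6.38e-06/3.7 + 5.74/2.782e+06^0.9])² = 0.25/(log₁₀[1.72e-06 + 9.1e-06])² = 0.25/(-4.966)² = 0.01014.
Darcy-Weisbach: ΔP = f(L/D)(ρV²/2) = 0.01014·(174/0.298)·(1020·10.8²/2) = 0.01014·583.9·5.949e+04 = 3.522e+05 Pa.
Head loss h_f = ΔP/(ρg) = 3.522e+05/(1020·9.81) = 35.2 m.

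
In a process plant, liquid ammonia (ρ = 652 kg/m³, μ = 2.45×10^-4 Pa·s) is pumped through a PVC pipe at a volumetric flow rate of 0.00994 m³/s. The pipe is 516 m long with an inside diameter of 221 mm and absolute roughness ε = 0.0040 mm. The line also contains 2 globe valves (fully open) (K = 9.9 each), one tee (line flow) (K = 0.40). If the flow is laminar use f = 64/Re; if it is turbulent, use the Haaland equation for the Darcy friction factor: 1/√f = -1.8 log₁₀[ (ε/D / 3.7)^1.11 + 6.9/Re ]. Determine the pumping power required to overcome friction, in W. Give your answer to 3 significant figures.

Cross-sectional area A = πD²/4 = π(0.221)²/4 = 0.03836 m²; mean velocity V = Q/A = 0.00994/0.03836 = 0.2591 m/s.
Reynolds number Re = ρVD/μ = 652 · 0.2591 · 0.221 / 0.000245 = 1.524e+05.
Re > 4000 → turbulent. Relative roughness ε/D = 4e-06/0.221 = 1.81e-05. Haaland: 1/√f = -1.8 log₁₀[(1.81e-05/3.7)^1.11 + 6.9/1.524e+05] = -1.8 log₁₀[1.27e-06 + 4.53e-05] = 7.798, so f = 0.01645.
Total minor-loss coefficient ΣK = 2·9.9 + 1·0.4 = 20.2.
ΔP = [f·L/D + ΣK]·(ρV²/2) = [0.01645·516/0.221 + 20.2]·(652·0.2591²/2) = [38.4 + 20.2]·21.89 = 1283 Pa.
Pumping power P = QΔP = 0.00994·1283 = 12.75 W = 12.8 W.

P ≈ 12.8 W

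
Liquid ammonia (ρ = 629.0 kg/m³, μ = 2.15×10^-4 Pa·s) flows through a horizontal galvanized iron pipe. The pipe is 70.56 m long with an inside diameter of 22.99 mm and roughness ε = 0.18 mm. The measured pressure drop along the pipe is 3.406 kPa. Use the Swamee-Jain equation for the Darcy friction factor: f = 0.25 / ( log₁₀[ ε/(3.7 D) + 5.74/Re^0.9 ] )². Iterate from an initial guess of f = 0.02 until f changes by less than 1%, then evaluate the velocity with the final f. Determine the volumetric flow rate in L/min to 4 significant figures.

Rearranging Darcy-Weisbach: V = √(2·ΔP·D/(f·L·ρ)). With ε/D = 0.00018/0.02299 = 0.00783, iterate starting from f = 0.02:
  f = 0.02 → V = √(2·3406·0.02299/(0.02·70.56·629)) = 0.42 m/s; Re = ρVD/μ = 2.825e+04; f → 0.03781
  f = 0.03781 → V = 0.3055 m/s; Re = 2.055e+04; f → 0.03869
  f = 0.03869 → V = 0.302 m/s; Re = 2.031e+04; f → 0.03872
Converged (Δf/f < 1%). With the final f = 0.03872: V = √(2·3406·0.02299/(0.03872·70.56·629)) = 0.3019 m/s.
Q = V·A = 0.3019·(π/4·0.02299²) = 0.0001253 m³/s = 7.519 L/min.

Q ≈ 7.519 L/min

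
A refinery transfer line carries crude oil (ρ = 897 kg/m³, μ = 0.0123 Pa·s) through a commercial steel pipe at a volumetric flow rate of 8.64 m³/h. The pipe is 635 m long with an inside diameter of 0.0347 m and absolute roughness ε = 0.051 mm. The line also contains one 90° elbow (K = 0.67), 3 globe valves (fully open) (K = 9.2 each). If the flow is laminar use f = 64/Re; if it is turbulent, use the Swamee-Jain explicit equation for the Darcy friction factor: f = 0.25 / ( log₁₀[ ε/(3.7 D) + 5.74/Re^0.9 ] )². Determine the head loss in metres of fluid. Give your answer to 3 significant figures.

Q = 8.64 m³/h = 8.64/3600 = 0.0024 m³/s.
Cross-sectional area A = πD²/4 = π(0.0347)²/4 = 0.0009457 m²; mean velocity V = Q/A = 0.0024/0.0009457 = 2.538 m/s.
Reynolds number Re = ρVD/μ = 897 · 2.538 · 0.0347 / 0.0123 = 6422.
Re > 4000 → turbulent. Relative roughness ε/D = 5.1e-05/0.0347 = 0.00147. Swamee-Jain: f = 0.25/(log₁₀[0.00147/3.7 + 5.74/6422^0.9])² = 0.25/(log₁₀[0.000397 + 0.00215])² = 0.25/(-2.594)² = 0.03714.
Total minor-loss coefficient ΣK = 1·0.67 + 3·9.2 = 28.3.
ΔP = [f·L/D + ΣK]·(ρV²/2) = [0.03714·635/0.0347 + 28.3]·(897·2.538²/2) = [679.7 + 28.3]·2889 = 2.045e+06 Pa.
Head loss h_f = ΔP/(ρg) = 2.045e+06/(897·9.81) = 232 m.

h_f ≈ 232 m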